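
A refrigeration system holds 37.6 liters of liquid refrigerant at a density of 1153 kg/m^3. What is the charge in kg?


Charge = V * rho / 1000
Charge = 37.6 * 1153 / 1000
Charge = 43.35 kg

43.35


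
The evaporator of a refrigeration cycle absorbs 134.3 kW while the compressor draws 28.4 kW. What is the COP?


COP = Q_evap / W
COP = 134.3 / 28.4
COP = 4.729

4.729


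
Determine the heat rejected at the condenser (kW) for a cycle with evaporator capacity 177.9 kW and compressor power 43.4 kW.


Q_cond = Q_evap + W
Q_cond = 177.9 + 43.4
Q_cond = 221.3 kW

221.3


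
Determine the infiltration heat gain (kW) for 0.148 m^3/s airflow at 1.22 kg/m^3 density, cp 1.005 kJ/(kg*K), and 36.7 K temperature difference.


Q = V_dot * rho * cp * dT
Q = 0.148 * 1.22 * 1.005 * 36.7
Q = 6.66 kW

6.66


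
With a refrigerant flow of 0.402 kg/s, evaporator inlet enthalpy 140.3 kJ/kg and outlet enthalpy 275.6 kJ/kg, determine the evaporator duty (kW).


dh = 275.6 - 140.3 = 135.3 kJ/kg
Q_evap = m_dot * dh = 0.402 * 135.3
Q_evap = 54.39 kW

54.39


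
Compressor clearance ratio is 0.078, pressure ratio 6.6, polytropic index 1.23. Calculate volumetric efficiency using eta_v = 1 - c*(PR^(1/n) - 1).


PR^(1/n) = 6.6^(1/1.23) = 4.63762771
eta_v = 1 - 0.078 * (4.63762771 - 1)
eta_v = 0.7163

0.7163


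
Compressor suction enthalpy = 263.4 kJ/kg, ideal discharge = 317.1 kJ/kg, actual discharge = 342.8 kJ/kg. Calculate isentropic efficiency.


dh_ideal = 317.1 - 263.4 = 53.7 kJ/kg
dh_actual = 342.8 - 263.4 = 79.4 kJ/kg
eta_s = dh_ideal / dh_actual = 53.7 / 79.4
eta_s = 0.6763

0.6763


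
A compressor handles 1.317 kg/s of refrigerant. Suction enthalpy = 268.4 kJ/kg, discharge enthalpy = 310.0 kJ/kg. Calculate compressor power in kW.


dh = 310.0 - 268.4 = 41.6 kJ/kg
W = m_dot * dh = 1.317 * 41.6 = 54.79 kW

54.79


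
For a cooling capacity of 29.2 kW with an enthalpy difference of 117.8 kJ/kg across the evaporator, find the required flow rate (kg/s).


m_dot = Q / dh
m_dot = 29.2 / 117.8
m_dot = 0.2479 kg/s

0.2479


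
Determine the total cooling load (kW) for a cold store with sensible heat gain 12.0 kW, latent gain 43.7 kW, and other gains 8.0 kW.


Q_total = Q_s + Q_l + Q_misc
Q_total = 12.0 + 43.7 + 8.0
Q_total = 63.7 kW

63.7


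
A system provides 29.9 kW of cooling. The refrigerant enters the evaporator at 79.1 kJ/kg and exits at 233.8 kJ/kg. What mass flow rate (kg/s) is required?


dh = 233.8 - 79.1 = 154.7 kJ/kg
m_dot = Q / dh = 29.9 / 154.7 = 0.1933 kg/s

0.1933


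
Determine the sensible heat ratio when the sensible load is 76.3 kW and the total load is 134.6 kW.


SHR = Q_sensible / Q_total
SHR = 76.3 / 134.6
SHR = 0.567

0.567


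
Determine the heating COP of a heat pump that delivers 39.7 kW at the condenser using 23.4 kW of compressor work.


COP_hp = Q_cond / W
COP_hp = 39.7 / 23.4
COP_hp = 1.697

1.697


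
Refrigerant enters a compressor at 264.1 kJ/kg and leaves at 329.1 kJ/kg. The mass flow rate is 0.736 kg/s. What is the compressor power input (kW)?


dh = 329.1 - 264.1 = 65.0 kJ/kg
W = m_dot * dh = 0.736 * 65.0 = 47.84 kW

47.84


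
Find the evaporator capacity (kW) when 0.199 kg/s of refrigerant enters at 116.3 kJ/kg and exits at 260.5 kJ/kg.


dh = 260.5 - 116.3 = 144.2 kJ/kg
Q_evap = m_dot * dh = 0.199 * 144.2
Q_evap = 28.7 kW

28.7


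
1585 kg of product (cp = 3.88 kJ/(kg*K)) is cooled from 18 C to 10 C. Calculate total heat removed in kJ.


dT = 18 - (10) = 8 K
Q = m * cp * dT = 1585 * 3.88 * 8
Q = 49198 kJ

49198


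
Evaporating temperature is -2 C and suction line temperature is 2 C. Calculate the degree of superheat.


Superheat = T_suction - T_evap
Superheat = 2 - (-2)
Superheat = 4 K

4


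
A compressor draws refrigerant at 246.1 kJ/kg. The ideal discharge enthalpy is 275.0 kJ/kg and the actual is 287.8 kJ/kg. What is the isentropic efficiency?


dh_ideal = 275.0 - 246.1 = 28.9 kJ/kg
dh_actual = 287.8 - 246.1 = 41.7 kJ/kg
eta_s = dh_ideal / dh_actual = 28.9 / 41.7
eta_s = 0.693

0.693


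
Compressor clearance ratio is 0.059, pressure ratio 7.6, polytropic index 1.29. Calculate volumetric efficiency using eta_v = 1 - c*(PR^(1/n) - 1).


PR^(1/n) = 7.6^(1/1.29) = 4.81727273
eta_v = 1 - 0.059 * (4.81727273 - 1)
eta_v = 0.7748

0.7748


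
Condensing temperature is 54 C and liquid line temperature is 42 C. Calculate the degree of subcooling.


Subcooling = T_cond - T_liquid
Subcooling = 54 - 42
Subcooling = 12 K

12


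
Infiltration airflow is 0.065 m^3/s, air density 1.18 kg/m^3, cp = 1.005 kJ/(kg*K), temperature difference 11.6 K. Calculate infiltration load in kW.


Q = V_dot * rho * cp * dT
Q = 0.065 * 1.18 * 1.005 * 11.6
Q = 0.894 kW

0.894


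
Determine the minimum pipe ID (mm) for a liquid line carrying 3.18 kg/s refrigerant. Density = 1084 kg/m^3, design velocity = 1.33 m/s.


A = m_dot / (rho * v) = 3.18 / (1084 * 1.33) = 0.002205698749 m^2
d = sqrt(4*A/pi) * 1000
d = 53.0 mm

53.0


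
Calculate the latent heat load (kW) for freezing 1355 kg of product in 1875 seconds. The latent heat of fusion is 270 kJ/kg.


Q_lat = m * h_fg / t
Q_lat = 1355 * 270 / 1875
Q_lat = 195.12 kW

195.12


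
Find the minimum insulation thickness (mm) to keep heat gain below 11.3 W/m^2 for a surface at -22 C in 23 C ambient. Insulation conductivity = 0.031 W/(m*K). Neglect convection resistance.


dT = 23 - (-22) = 45 K
thickness = k * dT / q_max * 1000
thickness = 0.031 * 45 / 11.3 * 1000
thickness = 123.5 mm

123.5


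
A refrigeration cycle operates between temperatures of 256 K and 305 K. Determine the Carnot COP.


dT = 305 - 256 = 49 K
COP_carnot = T_cold / dT = 256 / 49
COP_carnot = 5.224

5.224


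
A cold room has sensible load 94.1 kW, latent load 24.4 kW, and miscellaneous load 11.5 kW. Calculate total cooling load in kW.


Q_total = Q_s + Q_l + Q_misc
Q_total = 94.1 + 24.4 + 11.5
Q_total = 130.0 kW

130.0


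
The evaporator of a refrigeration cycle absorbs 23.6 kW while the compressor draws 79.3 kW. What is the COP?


COP = Q_evap / W
COP = 23.6 / 79.3
COP = 0.298

0.298


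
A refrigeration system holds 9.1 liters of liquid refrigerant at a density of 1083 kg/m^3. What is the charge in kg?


Charge = V * rho / 1000
Charge = 9.1 * 1083 / 1000
Charge = 9.86 kg

9.86


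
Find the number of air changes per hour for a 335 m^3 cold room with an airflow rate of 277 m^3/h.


ACH = flow / volume
ACH = 277 / 335
ACH = 0.827

0.827


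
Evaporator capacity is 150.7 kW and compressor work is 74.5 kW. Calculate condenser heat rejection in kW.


Q_cond = Q_evap + W
Q_cond = 150.7 + 74.5
Q_cond = 225.2 kW

225.2


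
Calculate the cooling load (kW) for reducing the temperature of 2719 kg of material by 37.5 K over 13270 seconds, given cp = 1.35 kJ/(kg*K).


Q = m * cp * dT / t
Q = 2719 * 1.35 * 37.5 / 13270
Q = 10.373 kW

10.373


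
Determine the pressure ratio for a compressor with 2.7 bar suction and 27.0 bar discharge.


PR = P_high / P_low
PR = 27.0 / 2.7
PR = 10.0

10.0


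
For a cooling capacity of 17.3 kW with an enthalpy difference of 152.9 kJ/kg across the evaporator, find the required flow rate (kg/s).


m_dot = Q / dh
m_dot = 17.3 / 152.9
m_dot = 0.1131 kg/s

0.1131


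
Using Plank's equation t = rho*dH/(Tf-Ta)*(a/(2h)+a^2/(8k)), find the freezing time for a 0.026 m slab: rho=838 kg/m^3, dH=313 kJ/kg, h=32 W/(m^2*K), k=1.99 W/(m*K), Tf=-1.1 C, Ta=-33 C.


dT = -1.1 - (-33) = 31.9 K
term1 = a/(2h) = 0.026/(2*32) = 0.00040625
term2 = a^2/(8k) = 0.026^2/(8*1.99) = 0.00004246231156
t = rho*dH*1000/dT * (term1 + term2)
t = 838*313*1000/31.9 * (0.00040625 + 0.00004246231156)
t = 3689 s

3689


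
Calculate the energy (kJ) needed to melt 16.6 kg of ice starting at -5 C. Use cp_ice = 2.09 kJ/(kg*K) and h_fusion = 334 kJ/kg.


Sensible heat = cp * dT = 2.09 * 5 = 10.45 kJ/kg
Total per kg = 10.45 + 334 = 344.45 kJ/kg
Q = m * total = 16.6 * 344.45
Q = 5717.9 kJ

5717.9


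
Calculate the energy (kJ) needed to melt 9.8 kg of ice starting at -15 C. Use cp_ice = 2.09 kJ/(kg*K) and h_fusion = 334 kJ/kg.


Sensible heat = cp * dT = 2.09 * 15 = 31.35 kJ/kg
Total per kg = 31.35 + 334 = 365.35 kJ/kg
Q = m * total = 9.8 * 365.35
Q = 3580.4 kJ

3580.4


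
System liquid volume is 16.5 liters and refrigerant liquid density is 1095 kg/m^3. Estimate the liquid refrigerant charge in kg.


Charge = V * rho / 1000
Charge = 16.5 * 1095 / 1000
Charge = 18.07 kg

18.07


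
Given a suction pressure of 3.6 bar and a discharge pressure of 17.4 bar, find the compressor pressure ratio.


PR = P_high / P_low
PR = 17.4 / 3.6
PR = 4.833

4.833


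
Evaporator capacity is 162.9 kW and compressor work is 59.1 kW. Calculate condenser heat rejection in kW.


Q_cond = Q_evap + W
Q_cond = 162.9 + 59.1
Q_cond = 222.0 kW

222.0


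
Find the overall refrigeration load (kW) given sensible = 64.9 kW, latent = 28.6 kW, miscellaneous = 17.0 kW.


Q_total = Q_s + Q_l + Q_misc
Q_total = 64.9 + 28.6 + 17.0
Q_total = 110.5 kW

110.5


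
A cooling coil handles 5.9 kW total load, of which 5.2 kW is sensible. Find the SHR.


SHR = Q_sensible / Q_total
SHR = 5.2 / 5.9
SHR = 0.881

0.881


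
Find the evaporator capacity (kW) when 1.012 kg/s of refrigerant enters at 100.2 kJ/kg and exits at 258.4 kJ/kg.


dh = 258.4 - 100.2 = 158.2 kJ/kg
Q_evap = m_dot * dh = 1.012 * 158.2
Q_evap = 160.1 kW

160.1


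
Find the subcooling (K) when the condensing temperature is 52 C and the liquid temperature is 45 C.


Subcooling = T_cond - T_liquid
Subcooling = 52 - 45
Subcooling = 7 K

7


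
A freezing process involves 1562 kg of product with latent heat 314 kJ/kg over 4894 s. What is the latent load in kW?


Q_lat = m * h_fg / t
Q_lat = 1562 * 314 / 4894
Q_lat = 100.22 kW

100.22


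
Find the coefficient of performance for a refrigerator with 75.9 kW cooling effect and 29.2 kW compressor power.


COP = Q_evap / W
COP = 75.9 / 29.2
COP = 2.599

2.599


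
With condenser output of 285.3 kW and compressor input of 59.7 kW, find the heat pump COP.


COP_hp = Q_cond / W
COP_hp = 285.3 / 59.7
COP_hp = 4.779

4.779


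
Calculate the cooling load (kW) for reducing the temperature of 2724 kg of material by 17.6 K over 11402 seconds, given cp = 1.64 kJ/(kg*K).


Q = m * cp * dT / t
Q = 2724 * 1.64 * 17.6 / 11402
Q = 6.896 kW

6.896


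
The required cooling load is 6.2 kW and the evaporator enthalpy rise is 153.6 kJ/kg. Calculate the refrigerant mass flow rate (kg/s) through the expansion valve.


m_dot = Q / dh
m_dot = 6.2 / 153.6
m_dot = 0.0404 kg/s

0.0404


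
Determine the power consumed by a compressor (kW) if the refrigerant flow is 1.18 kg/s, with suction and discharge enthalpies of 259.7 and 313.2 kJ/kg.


dh = 313.2 - 259.7 = 53.5 kJ/kg
W = m_dot * dh = 1.18 * 53.5 = 63.13 kW

63.13


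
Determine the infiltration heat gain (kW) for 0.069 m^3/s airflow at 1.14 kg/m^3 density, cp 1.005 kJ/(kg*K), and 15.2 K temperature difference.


Q = V_dot * rho * cp * dT
Q = 0.069 * 1.14 * 1.005 * 15.2
Q = 1.202 kW

1.202


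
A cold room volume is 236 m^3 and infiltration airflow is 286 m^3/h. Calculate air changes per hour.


ACH = flow / volume
ACH = 286 / 236
ACH = 1.212

1.212


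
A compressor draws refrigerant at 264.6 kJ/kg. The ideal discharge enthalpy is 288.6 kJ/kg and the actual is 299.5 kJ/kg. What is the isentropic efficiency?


dh_ideal = 288.6 - 264.6 = 24.0 kJ/kg
dh_actual = 299.5 - 264.6 = 34.9 kJ/kg
eta_s = dh_ideal / dh_actual = 24.0 / 34.9
eta_s = 0.6877

0.6877


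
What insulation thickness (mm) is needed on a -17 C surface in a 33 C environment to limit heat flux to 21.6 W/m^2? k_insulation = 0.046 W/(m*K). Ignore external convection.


dT = 33 - (-17) = 50 K
thickness = k * dT / q_max * 1000
thickness = 0.046 * 50 / 21.6 * 1000
thickness = 106.5 mm

106.5


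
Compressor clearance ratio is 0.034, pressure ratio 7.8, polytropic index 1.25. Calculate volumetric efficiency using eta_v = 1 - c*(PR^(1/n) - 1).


PR^(1/n) = 7.8^(1/1.25) = 5.17220443
eta_v = 1 - 0.034 * (5.17220443 - 1)
eta_v = 0.8581

0.8581


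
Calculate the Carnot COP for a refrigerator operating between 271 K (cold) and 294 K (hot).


dT = 294 - 271 = 23 K
COP_carnot = T_cold / dT = 271 / 23
COP_carnot = 11.783

11.783


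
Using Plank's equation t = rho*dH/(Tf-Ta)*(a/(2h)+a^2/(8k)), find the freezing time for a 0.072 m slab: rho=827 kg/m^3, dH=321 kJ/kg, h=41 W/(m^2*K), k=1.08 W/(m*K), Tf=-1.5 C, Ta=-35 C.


dT = -1.5 - (-35) = 33.5 K
term1 = a/(2h) = 0.072/(2*41) = 0.0008780487805
term2 = a^2/(8k) = 0.072^2/(8*1.08) = 0.0006
t = rho*dH*1000/dT * (term1 + term2)
t = 827*321*1000/33.5 * (0.0008780487805 + 0.0006)
t = 11713 s

11713


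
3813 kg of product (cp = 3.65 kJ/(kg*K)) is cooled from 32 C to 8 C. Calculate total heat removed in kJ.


dT = 32 - (8) = 24 K
Q = m * cp * dT = 3813 * 3.65 * 24
Q = 334019 kJ

334019


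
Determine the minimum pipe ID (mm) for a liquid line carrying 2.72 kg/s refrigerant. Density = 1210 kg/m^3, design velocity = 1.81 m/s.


A = m_dot / (rho * v) = 2.72 / (1210 * 1.81) = 0.001241952422 m^2
d = sqrt(4*A/pi) * 1000
d = 39.8 mm

39.8


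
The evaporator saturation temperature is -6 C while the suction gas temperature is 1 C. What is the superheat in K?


Superheat = T_suction - T_evap
Superheat = 1 - (-6)
Superheat = 7 K

7


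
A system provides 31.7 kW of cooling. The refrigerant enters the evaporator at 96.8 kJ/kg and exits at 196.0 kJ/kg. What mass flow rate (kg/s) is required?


dh = 196.0 - 96.8 = 99.2 kJ/kg
m_dot = Q / dh = 31.7 / 99.2 = 0.3196 kg/s

0.3196


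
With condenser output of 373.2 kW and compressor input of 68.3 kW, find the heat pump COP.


COP_hp = Q_cond / W
COP_hp = 373.2 / 68.3
COP_hp = 5.464

5.464


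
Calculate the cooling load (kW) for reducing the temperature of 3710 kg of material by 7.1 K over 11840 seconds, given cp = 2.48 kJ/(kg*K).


Q = m * cp * dT / t
Q = 3710 * 2.48 * 7.1 / 11840
Q = 5.517 kW

5.517


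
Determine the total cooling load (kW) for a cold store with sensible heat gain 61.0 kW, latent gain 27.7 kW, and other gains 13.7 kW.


Q_total = Q_s + Q_l + Q_misc
Q_total = 61.0 + 27.7 + 13.7
Q_total = 102.4 kW

102.4


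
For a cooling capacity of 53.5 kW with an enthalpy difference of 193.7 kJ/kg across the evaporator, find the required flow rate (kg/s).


m_dot = Q / dh
m_dot = 53.5 / 193.7
m_dot = 0.2762 kg/s

0.2762


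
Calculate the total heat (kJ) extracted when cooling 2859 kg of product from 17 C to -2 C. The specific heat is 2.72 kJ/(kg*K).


dT = 17 - (-2) = 19 K
Q = m * cp * dT = 2859 * 2.72 * 19
Q = 147753 kJ

147753


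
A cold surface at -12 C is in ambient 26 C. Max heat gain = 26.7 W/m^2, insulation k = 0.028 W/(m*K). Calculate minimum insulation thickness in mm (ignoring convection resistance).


dT = 26 - (-12) = 38 K
thickness = k * dT / q_max * 1000
thickness = 0.028 * 38 / 26.7 * 1000
thickness = 39.9 mm

39.9


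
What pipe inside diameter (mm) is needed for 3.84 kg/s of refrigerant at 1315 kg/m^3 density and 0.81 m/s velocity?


A = m_dot / (rho * v) = 3.84 / (1315 * 0.81) = 0.003605126039 m^2
d = sqrt(4*A/pi) * 1000
d = 67.8 mm

67.8


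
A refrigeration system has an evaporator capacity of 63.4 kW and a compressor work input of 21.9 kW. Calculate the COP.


COP = Q_evap / W
COP = 63.4 / 21.9
COP = 2.895

2.895


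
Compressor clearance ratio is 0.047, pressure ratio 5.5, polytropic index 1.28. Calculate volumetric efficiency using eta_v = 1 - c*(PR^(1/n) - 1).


PR^(1/n) = 5.5^(1/1.28) = 3.78798588
eta_v = 1 - 0.047 * (3.78798588 - 1)
eta_v = 0.869

0.869


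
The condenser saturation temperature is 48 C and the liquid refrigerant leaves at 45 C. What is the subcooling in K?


Subcooling = T_cond - T_liquid
Subcooling = 48 - 45
Subcooling = 3 K

3


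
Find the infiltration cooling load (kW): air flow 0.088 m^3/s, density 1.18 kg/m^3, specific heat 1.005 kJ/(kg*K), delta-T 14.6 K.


Q = V_dot * rho * cp * dT
Q = 0.088 * 1.18 * 1.005 * 14.6
Q = 1.524 kW

1.524


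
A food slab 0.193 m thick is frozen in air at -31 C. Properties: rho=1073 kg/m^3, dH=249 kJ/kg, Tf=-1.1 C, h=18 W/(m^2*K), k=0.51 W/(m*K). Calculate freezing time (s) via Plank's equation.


dT = -1.1 - (-31) = 29.9 K
term1 = a/(2h) = 0.193/(2*18) = 0.005361111111
term2 = a^2/(8k) = 0.193^2/(8*0.51) = 0.009129656863
t = rho*dH*1000/dT * (term1 + term2)
t = 1073*249*1000/29.9 * (0.005361111111 + 0.009129656863)
t = 129485 s

129485


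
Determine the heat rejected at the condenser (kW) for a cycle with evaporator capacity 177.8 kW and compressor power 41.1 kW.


Q_cond = Q_evap + W
Q_cond = 177.8 + 41.1
Q_cond = 218.9 kW

218.9


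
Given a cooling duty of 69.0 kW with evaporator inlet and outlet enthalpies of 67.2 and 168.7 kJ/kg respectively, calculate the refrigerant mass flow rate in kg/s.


dh = 168.7 - 67.2 = 101.5 kJ/kg
m_dot = Q / dh = 69.0 / 101.5 = 0.6798 kg/s

0.6798


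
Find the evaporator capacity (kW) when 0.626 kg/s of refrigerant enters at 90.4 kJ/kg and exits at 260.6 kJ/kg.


dh = 260.6 - 90.4 = 170.2 kJ/kg
Q_evap = m_dot * dh = 0.626 * 170.2
Q_evap = 106.55 kW

106.55


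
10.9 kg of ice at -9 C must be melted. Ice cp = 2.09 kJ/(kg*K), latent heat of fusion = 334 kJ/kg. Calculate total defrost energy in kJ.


Sensible heat = cp * dT = 2.09 * 9 = 18.81 kJ/kg
Total per kg = 18.81 + 334 = 352.81 kJ/kg
Q = m * total = 10.9 * 352.81
Q = 3845.6 kJ

3845.6


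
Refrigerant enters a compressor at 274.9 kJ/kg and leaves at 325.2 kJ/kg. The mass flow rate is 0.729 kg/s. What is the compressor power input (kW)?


dh = 325.2 - 274.9 = 50.3 kJ/kg
W = m_dot * dh = 0.729 * 50.3 = 36.67 kW

36.67


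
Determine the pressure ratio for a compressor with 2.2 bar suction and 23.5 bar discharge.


PR = P_high / P_low
PR = 23.5 / 2.2
PR = 10.682

10.682


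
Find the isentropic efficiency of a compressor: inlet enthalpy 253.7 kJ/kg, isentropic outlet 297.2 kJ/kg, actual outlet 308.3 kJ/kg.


dh_ideal = 297.2 - 253.7 = 43.5 kJ/kg
dh_actual = 308.3 - 253.7 = 54.6 kJ/kg
eta_s = dh_ideal / dh_actual = 43.5 / 54.6
eta_s = 0.7967

0.7967


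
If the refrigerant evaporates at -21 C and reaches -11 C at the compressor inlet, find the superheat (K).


Superheat = T_suction - T_evap
Superheat = -11 - (-21)
Superheat = 10 K

10


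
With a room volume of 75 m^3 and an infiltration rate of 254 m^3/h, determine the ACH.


ACH = flow / volume
ACH = 254 / 75
ACH = 3.387

3.387


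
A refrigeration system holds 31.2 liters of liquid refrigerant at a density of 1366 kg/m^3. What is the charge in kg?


Charge = V * rho / 1000
Charge = 31.2 * 1366 / 1000
Charge = 42.62 kg

42.62


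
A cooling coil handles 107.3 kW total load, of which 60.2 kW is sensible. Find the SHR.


SHR = Q_sensible / Q_total
SHR = 60.2 / 107.3
SHR = 0.561

0.561


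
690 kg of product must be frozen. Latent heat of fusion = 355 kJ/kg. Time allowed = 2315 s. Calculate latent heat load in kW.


Q_lat = m * h_fg / t
Q_lat = 690 * 355 / 2315
Q_lat = 105.81 kW

105.81


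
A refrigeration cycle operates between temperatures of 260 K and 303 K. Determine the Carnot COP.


dT = 303 - 260 = 43 K
COP_carnot = T_cold / dT = 260 / 43
COP_carnot = 6.047

6.047


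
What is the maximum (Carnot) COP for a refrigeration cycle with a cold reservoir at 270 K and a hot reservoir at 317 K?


dT = 317 - 270 = 47 K
COP_carnot = T_cold / dT = 270 / 47
COP_carnot = 5.745

5.745


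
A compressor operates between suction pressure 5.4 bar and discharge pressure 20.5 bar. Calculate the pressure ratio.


PR = P_high / P_low
PR = 20.5 / 5.4
PR = 3.796

3.796


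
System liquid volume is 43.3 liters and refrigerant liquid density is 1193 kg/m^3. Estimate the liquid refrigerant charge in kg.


Charge = V * rho / 1000
Charge = 43.3 * 1193 / 1000
Charge = 51.66 kg

51.66


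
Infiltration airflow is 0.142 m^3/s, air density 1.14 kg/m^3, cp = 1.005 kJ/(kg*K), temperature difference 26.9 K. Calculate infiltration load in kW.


Q = V_dot * rho * cp * dT
Q = 0.142 * 1.14 * 1.005 * 26.9
Q = 4.376 kW

4.376


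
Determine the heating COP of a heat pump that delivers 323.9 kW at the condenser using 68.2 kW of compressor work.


COP_hp = Q_cond / W
COP_hp = 323.9 / 68.2
COP_hp = 4.749

4.749


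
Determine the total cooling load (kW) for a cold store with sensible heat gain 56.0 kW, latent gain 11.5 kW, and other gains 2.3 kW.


Q_total = Q_s + Q_l + Q_misc
Q_total = 56.0 + 11.5 + 2.3
Q_total = 69.8 kW

69.8


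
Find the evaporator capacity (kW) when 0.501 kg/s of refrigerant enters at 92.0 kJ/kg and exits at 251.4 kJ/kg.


dh = 251.4 - 92.0 = 159.4 kJ/kg
Q_evap = m_dot * dh = 0.501 * 159.4
Q_evap = 79.86 kW

79.86


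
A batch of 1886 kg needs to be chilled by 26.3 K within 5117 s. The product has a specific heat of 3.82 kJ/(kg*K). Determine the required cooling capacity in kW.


Q = m * cp * dT / t
Q = 1886 * 3.82 * 26.3 / 5117
Q = 37.029 kW

37.029


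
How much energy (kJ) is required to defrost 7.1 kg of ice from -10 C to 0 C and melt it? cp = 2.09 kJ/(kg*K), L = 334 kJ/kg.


Sensible heat = cp * dT = 2.09 * 10 = 20.9 kJ/kg
Total per kg = 20.9 + 334 = 354.9 kJ/kg
Q = m * total = 7.1 * 354.9
Q = 2519.8 kJ

2519.8


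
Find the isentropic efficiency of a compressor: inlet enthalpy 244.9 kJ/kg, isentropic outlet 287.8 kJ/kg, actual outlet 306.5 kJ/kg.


dh_ideal = 287.8 - 244.9 = 42.9 kJ/kg
dh_actual = 306.5 - 244.9 = 61.6 kJ/kg
eta_s = dh_ideal / dh_actual = 42.9 / 61.6
eta_s = 0.6964

0.6964


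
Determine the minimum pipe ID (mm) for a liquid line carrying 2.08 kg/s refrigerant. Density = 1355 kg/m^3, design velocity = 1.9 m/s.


A = m_dot / (rho * v) = 2.08 / (1355 * 1.9) = 0.0008079238687 m^2
d = sqrt(4*A/pi) * 1000
d = 32.1 mm

32.1


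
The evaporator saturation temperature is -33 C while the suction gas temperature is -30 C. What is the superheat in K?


Superheat = T_suction - T_evap
Superheat = -30 - (-33)
Superheat = 3 K

3


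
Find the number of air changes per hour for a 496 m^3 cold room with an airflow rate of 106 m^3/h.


ACH = flow / volume
ACH = 106 / 496
ACH = 0.214

0.214


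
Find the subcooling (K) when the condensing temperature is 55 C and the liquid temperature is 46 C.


Subcooling = T_cond - T_liquid
Subcooling = 55 - 46
Subcooling = 9 K

9


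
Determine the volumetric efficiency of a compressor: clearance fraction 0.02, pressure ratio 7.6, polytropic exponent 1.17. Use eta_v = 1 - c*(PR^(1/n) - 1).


PR^(1/n) = 7.6^(1/1.17) = 5.6602046
eta_v = 1 - 0.02 * (5.6602046 - 1)
eta_v = 0.9068

0.9068


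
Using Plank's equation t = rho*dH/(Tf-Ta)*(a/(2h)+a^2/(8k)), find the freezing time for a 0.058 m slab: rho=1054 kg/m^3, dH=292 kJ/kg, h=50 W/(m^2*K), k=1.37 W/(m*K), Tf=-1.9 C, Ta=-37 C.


dT = -1.9 - (-37) = 35.1 K
term1 = a/(2h) = 0.058/(2*50) = 0.00058
term2 = a^2/(8k) = 0.058^2/(8*1.37) = 0.0003069343066
t = rho*dH*1000/dT * (term1 + term2)
t = 1054*292*1000/35.1 * (0.00058 + 0.0003069343066)
t = 7777 s

7777


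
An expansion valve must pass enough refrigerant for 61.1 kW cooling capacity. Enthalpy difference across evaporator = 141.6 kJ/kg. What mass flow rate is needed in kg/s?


m_dot = Q / dh
m_dot = 61.1 / 141.6
m_dot = 0.4315 kg/s

0.4315


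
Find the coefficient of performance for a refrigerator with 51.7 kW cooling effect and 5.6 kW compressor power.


COP = Q_evap / W
COP = 51.7 / 5.6
COP = 9.232

9.232


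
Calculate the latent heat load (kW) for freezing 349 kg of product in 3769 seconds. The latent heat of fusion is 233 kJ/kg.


Q_lat = m * h_fg / t
Q_lat = 349 * 233 / 3769
Q_lat = 21.58 kW

21.58


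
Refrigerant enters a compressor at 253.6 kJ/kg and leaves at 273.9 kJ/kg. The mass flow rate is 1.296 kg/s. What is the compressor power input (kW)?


dh = 273.9 - 253.6 = 20.3 kJ/kg
W = m_dot * dh = 1.296 * 20.3 = 26.31 kW

26.31


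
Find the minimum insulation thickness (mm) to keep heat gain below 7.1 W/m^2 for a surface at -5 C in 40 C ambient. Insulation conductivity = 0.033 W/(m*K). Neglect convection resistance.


dT = 40 - (-5) = 45 K
thickness = k * dT / q_max * 1000
thickness = 0.033 * 45 / 7.1 * 1000
thickness = 209.2 mm

209.2


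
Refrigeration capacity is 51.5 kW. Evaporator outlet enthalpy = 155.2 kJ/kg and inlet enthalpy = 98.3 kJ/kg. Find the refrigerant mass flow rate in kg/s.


dh = 155.2 - 98.3 = 56.9 kJ/kg
m_dot = Q / dh = 51.5 / 56.9 = 0.9051 kg/s

0.9051


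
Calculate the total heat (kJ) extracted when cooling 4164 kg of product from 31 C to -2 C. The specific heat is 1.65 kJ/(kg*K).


dT = 31 - (-2) = 33 K
Q = m * cp * dT = 4164 * 1.65 * 33
Q = 226730 kJ

226730


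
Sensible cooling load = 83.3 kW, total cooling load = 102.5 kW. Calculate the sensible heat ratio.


SHR = Q_sensible / Q_total
SHR = 83.3 / 102.5
SHR = 0.813

0.813


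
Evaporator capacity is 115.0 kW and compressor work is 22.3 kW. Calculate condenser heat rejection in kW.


Q_cond = Q_evap + W
Q_cond = 115.0 + 22.3
Q_cond = 137.3 kW

137.3


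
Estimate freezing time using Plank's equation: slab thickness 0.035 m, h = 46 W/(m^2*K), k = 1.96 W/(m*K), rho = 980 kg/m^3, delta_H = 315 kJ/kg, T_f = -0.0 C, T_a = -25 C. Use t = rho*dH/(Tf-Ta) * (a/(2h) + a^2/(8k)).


dT = -0.0 - (-25) = 25.0 K
term1 = a/(2h) = 0.035/(2*46) = 0.0003804347826
term2 = a^2/(8k) = 0.035^2/(8*1.96) = 0.000078125
t = rho*dH*1000/dT * (term1 + term2)
t = 980*315*1000/25.0 * (0.0003804347826 + 0.000078125)
t = 5662 s

5662


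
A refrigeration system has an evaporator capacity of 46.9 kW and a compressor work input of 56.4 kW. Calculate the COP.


COP = Q_evap / W
COP = 46.9 / 56.4
COP = 0.832

0.832


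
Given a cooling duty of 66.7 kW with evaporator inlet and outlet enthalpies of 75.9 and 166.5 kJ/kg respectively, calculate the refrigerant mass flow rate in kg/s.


dh = 166.5 - 75.9 = 90.6 kJ/kg
m_dot = Q / dh = 66.7 / 90.6 = 0.7362 kg/s

0.7362


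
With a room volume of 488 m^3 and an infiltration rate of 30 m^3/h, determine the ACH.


ACH = flow / volume
ACH = 30 / 488
ACH = 0.061

0.061


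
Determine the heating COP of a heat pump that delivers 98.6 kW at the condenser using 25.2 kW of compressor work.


COP_hp = Q_cond / W
COP_hp = 98.6 / 25.2
COP_hp = 3.913

3.913


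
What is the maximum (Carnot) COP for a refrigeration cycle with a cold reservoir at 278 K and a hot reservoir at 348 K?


dT = 348 - 278 = 70 K
COP_carnot = T_cold / dT = 278 / 70
COP_carnot = 3.971

3.971


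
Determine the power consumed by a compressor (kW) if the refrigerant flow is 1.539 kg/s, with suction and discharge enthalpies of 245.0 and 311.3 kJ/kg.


dh = 311.3 - 245.0 = 66.3 kJ/kg
W = m_dot * dh = 1.539 * 66.3 = 102.04 kW

102.04


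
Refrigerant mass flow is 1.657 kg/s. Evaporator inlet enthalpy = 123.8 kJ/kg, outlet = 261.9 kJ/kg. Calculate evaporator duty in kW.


dh = 261.9 - 123.8 = 138.1 kJ/kg
Q_evap = m_dot * dh = 1.657 * 138.1
Q_evap = 228.83 kW

228.83


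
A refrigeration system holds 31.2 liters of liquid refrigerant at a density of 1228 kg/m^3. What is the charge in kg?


Charge = V * rho / 1000
Charge = 31.2 * 1228 / 1000
Charge = 38.31 kg

38.31


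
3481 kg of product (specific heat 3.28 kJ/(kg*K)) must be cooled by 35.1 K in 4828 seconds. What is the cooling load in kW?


Q = m * cp * dT / t
Q = 3481 * 3.28 * 35.1 / 4828
Q = 83.008 kW

83.008


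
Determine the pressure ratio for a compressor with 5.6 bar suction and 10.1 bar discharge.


PR = P_high / P_low
PR = 10.1 / 5.6
PR = 1.804

1.804


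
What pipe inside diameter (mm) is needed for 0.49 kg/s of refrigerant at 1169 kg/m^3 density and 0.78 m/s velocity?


A = m_dot / (rho * v) = 0.49 / (1169 * 0.78) = 0.0005373867649 m^2
d = sqrt(4*A/pi) * 1000
d = 26.2 mm

26.2


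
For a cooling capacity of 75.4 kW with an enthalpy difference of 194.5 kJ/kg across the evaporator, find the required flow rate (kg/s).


m_dot = Q / dh
m_dot = 75.4 / 194.5
m_dot = 0.3877 kg/s

0.3877


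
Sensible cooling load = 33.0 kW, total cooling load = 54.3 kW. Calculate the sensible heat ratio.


SHR = Q_sensible / Q_total
SHR = 33.0 / 54.3
SHR = 0.608

0.608


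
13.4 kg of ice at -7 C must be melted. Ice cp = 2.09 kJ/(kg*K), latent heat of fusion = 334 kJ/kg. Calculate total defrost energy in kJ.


Sensible heat = cp * dT = 2.09 * 7 = 14.63 kJ/kg
Total per kg = 14.63 + 334 = 348.63 kJ/kg
Q = m * total = 13.4 * 348.63
Q = 4671.6 kJ

4671.6


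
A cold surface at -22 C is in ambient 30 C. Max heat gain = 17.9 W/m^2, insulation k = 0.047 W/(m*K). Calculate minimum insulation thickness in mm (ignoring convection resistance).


dT = 30 - (-22) = 52 K
thickness = k * dT / q_max * 1000
thickness = 0.047 * 52 / 17.9 * 1000
thickness = 136.5 mm

136.5


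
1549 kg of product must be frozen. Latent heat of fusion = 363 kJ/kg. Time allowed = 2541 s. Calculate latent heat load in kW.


Q_lat = m * h_fg / t
Q_lat = 1549 * 363 / 2541
Q_lat = 221.29 kW

221.29


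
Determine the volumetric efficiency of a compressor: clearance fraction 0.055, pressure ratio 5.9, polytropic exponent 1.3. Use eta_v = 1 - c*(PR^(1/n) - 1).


PR^(1/n) = 5.9^(1/1.3) = 3.91708581
eta_v = 1 - 0.055 * (3.91708581 - 1)
eta_v = 0.8396

0.8396


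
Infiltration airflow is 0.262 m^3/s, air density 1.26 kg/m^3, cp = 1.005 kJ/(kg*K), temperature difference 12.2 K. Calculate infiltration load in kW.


Q = V_dot * rho * cp * dT
Q = 0.262 * 1.26 * 1.005 * 12.2
Q = 4.048 kW

4.048


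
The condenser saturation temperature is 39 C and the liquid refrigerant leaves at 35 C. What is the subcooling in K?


Subcooling = T_cond - T_liquid
Subcooling = 39 - 35
Subcooling = 4 K

4


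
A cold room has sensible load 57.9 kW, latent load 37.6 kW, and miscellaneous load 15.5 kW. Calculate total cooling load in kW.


Q_total = Q_s + Q_l + Q_misc
Q_total = 57.9 + 37.6 + 15.5
Q_total = 111.0 kW

111.0


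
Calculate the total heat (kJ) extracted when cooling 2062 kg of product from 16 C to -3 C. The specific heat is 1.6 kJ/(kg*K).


dT = 16 - (-3) = 19 K
Q = m * cp * dT = 2062 * 1.6 * 19
Q = 62685 kJ

62685


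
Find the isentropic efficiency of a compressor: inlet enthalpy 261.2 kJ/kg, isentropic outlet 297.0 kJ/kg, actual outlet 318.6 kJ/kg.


dh_ideal = 297.0 - 261.2 = 35.8 kJ/kg
dh_actual = 318.6 - 261.2 = 57.4 kJ/kg
eta_s = dh_ideal / dh_actual = 35.8 / 57.4
eta_s = 0.6237

0.6237


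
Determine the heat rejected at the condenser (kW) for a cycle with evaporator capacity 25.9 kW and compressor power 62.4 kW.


Q_cond = Q_evap + W
Q_cond = 25.9 + 62.4
Q_cond = 88.3 kW

88.3


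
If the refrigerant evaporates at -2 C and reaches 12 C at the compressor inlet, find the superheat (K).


Superheat = T_suction - T_evap
Superheat = 12 - (-2)
Superheat = 14 K

14


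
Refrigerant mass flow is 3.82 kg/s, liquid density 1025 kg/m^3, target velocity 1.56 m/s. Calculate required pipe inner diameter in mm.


A = m_dot / (rho * v) = 3.82 / (1025 * 1.56) = 0.002388993121 m^2
d = sqrt(4*A/pi) * 1000
d = 55.2 mm

55.2


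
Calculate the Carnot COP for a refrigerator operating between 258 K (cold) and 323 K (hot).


dT = 323 - 258 = 65 K
COP_carnot = T_cold / dT = 258 / 65
COP_carnot = 3.969

3.969


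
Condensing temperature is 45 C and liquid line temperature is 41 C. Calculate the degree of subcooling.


Subcooling = T_cond - T_liquid
Subcooling = 45 - 41
Subcooling = 4 K

4


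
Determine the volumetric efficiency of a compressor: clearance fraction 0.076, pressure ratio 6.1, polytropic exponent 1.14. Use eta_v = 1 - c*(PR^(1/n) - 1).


PR^(1/n) = 6.1^(1/1.14) = 4.88523905
eta_v = 1 - 0.076 * (4.88523905 - 1)
eta_v = 0.7047

0.7047


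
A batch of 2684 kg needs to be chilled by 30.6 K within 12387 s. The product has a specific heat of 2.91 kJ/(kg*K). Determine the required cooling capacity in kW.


Q = m * cp * dT / t
Q = 2684 * 2.91 * 30.6 / 12387
Q = 19.294 kW

19.294


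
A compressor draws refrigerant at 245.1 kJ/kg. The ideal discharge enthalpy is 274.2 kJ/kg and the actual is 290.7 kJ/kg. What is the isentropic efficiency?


dh_ideal = 274.2 - 245.1 = 29.1 kJ/kg
dh_actual = 290.7 - 245.1 = 45.6 kJ/kg
eta_s = dh_ideal / dh_actual = 29.1 / 45.6
eta_s = 0.6382

0.6382


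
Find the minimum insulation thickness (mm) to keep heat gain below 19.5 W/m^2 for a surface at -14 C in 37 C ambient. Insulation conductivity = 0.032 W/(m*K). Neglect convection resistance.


dT = 37 - (-14) = 51 K
thickness = k * dT / q_max * 1000
thickness = 0.032 * 51 / 19.5 * 1000
thickness = 83.7 mm

83.7


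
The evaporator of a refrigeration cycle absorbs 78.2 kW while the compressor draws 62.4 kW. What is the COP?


COP = Q_evap / W
COP = 78.2 / 62.4
COP = 1.253

1.253


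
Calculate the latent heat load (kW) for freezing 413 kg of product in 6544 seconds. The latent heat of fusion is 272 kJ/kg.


Q_lat = m * h_fg / t
Q_lat = 413 * 272 / 6544
Q_lat = 17.17 kW

17.17


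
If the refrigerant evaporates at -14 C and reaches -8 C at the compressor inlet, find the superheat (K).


Superheat = T_suction - T_evap
Superheat = -8 - (-14)
Superheat = 6 K

6


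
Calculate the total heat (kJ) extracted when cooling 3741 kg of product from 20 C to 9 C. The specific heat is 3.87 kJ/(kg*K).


dT = 20 - (9) = 11 K
Q = m * cp * dT = 3741 * 3.87 * 11
Q = 159254 kJ

159254


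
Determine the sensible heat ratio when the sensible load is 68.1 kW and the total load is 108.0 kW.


SHR = Q_sensible / Q_total
SHR = 68.1 / 108.0
SHR = 0.631

0.631


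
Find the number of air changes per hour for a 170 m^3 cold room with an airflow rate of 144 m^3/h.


ACH = flow / volume
ACH = 144 / 170
ACH = 0.847

0.847


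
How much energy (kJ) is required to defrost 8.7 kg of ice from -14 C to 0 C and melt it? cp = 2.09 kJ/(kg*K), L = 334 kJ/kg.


Sensible heat = cp * dT = 2.09 * 14 = 29.26 kJ/kg
Total per kg = 29.26 + 334 = 363.26 kJ/kg
Q = m * total = 8.7 * 363.26
Q = 3160.4 kJ

3160.4


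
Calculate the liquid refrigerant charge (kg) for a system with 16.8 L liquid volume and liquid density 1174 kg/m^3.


Charge = V * rho / 1000
Charge = 16.8 * 1174 / 1000
Charge = 19.72 kg

19.72


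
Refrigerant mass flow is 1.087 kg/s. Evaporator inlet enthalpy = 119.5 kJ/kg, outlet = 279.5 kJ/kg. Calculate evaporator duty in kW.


dh = 279.5 - 119.5 = 160.0 kJ/kg
Q_evap = m_dot * dh = 1.087 * 160.0
Q_evap = 173.92 kW

173.92


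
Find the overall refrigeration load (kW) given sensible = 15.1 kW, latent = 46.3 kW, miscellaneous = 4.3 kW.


Q_total = Q_s + Q_l + Q_misc
Q_total = 15.1 + 46.3 + 4.3
Q_total = 65.7 kW

65.7


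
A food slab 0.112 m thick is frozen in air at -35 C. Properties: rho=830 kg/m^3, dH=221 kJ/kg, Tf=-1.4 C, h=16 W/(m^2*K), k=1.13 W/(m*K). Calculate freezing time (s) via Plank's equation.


dT = -1.4 - (-35) = 33.6 K
term1 = a/(2h) = 0.112/(2*16) = 0.0035
term2 = a^2/(8k) = 0.112^2/(8*1.13) = 0.001387610619
t = rho*dH*1000/dT * (term1 + term2)
t = 830*221*1000/33.6 * (0.0035 + 0.001387610619)
t = 26683 s

26683


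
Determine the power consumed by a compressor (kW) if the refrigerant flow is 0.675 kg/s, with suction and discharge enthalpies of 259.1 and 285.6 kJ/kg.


dh = 285.6 - 259.1 = 26.5 kJ/kg
W = m_dot * dh = 0.675 * 26.5 = 17.89 kW

17.89


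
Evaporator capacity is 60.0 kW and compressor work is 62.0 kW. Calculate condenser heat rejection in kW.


Q_cond = Q_evap + W
Q_cond = 60.0 + 62.0
Q_cond = 122.0 kW

122.0


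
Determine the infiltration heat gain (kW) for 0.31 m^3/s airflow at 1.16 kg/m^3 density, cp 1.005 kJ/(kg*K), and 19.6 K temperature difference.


Q = V_dot * rho * cp * dT
Q = 0.31 * 1.16 * 1.005 * 19.6
Q = 7.083 kW

7.083


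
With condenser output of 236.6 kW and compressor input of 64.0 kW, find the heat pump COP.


COP_hp = Q_cond / W
COP_hp = 236.6 / 64.0
COP_hp = 3.697

3.697


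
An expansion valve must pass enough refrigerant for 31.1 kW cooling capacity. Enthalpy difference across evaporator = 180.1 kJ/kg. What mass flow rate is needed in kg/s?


m_dot = Q / dh
m_dot = 31.1 / 180.1
m_dot = 0.1727 kg/s

0.1727


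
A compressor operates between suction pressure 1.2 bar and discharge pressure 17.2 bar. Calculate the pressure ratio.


PR = P_high / P_low
PR = 17.2 / 1.2
PR = 14.333

14.333


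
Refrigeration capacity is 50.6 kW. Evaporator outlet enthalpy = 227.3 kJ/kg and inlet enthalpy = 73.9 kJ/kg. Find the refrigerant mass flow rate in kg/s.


dh = 227.3 - 73.9 = 153.4 kJ/kg
m_dot = Q / dh = 50.6 / 153.4 = 0.3299 kg/s

0.3299


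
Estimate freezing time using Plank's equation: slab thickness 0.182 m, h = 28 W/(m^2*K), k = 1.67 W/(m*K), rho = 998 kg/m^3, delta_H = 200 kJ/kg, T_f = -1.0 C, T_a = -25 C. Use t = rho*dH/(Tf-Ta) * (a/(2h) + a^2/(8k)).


dT = -1.0 - (-25) = 24.0 K
term1 = a/(2h) = 0.182/(2*28) = 0.00325
term2 = a^2/(8k) = 0.182^2/(8*1.67) = 0.002479341317
t = rho*dH*1000/dT * (term1 + term2)
t = 998*200*1000/24.0 * (0.00325 + 0.002479341317)
t = 47649 s

47649


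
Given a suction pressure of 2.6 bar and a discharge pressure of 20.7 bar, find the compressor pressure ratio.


PR = P_high / P_low
PR = 20.7 / 2.6
PR = 7.962

7.962


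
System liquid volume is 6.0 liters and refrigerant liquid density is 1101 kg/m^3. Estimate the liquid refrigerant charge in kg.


Charge = V * rho / 1000
Charge = 6.0 * 1101 / 1000
Charge = 6.61 kg

6.61


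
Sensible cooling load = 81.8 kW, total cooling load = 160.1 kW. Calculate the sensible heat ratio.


SHR = Q_sensible / Q_total
SHR = 81.8 / 160.1
SHR = 0.511

0.511


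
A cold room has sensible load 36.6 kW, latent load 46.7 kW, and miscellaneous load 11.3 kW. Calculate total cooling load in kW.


Q_total = Q_s + Q_l + Q_misc
Q_total = 36.6 + 46.7 + 11.3
Q_total = 94.6 kW

94.6


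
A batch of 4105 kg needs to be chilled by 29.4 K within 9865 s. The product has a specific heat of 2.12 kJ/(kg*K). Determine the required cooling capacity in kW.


Q = m * cp * dT / t
Q = 4105 * 2.12 * 29.4 / 9865
Q = 25.936 kW

25.936


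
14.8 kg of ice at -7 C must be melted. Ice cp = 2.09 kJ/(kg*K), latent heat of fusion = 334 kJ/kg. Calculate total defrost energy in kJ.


Sensible heat = cp * dT = 2.09 * 7 = 14.63 kJ/kg
Total per kg = 14.63 + 334 = 348.63 kJ/kg
Q = m * total = 14.8 * 348.63
Q = 5159.7 kJ

5159.7


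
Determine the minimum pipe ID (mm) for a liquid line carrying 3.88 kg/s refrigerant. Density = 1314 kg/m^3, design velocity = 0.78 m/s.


A = m_dot / (rho * v) = 3.88 / (1314 * 0.78) = 0.00378566132 m^2
d = sqrt(4*A/pi) * 1000
d = 69.4 mm

69.4


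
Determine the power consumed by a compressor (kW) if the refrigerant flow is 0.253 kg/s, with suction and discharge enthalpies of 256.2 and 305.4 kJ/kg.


dh = 305.4 - 256.2 = 49.2 kJ/kg
W = m_dot * dh = 0.253 * 49.2 = 12.45 kW

12.45


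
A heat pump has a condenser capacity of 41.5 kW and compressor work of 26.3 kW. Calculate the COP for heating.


COP_hp = Q_cond / W
COP_hp = 41.5 / 26.3
COP_hp = 1.578

1.578


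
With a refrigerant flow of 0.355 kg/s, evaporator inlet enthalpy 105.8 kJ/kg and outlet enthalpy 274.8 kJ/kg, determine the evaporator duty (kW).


dh = 274.8 - 105.8 = 169.0 kJ/kg
Q_evap = m_dot * dh = 0.355 * 169.0
Q_evap = 60.0 kW

60.0


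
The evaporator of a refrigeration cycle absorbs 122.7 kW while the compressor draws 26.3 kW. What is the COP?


COP = Q_evap / W
COP = 122.7 / 26.3
COP = 4.665

4.665
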